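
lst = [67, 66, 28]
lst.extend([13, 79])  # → [67, 66, 28, 13, 79]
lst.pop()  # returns 79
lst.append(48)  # [67, 66, 28, 13, 48]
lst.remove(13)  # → [67, 66, 28, 48]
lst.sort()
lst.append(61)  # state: [28, 48, 66, 67, 61]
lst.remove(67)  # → [28, 48, 66, 61]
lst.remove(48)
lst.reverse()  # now [61, 66, 28]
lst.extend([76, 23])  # [61, 66, 28, 76, 23]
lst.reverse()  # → [23, 76, 28, 66, 61]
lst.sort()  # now [23, 28, 61, 66, 76]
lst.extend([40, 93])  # [23, 28, 61, 66, 76, 40, 93]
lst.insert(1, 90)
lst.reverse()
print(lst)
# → [93, 40, 76, 66, 61, 28, 90, 23]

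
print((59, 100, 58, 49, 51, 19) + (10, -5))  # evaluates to (59, 100, 58, 49, 51, 19, 10, -5)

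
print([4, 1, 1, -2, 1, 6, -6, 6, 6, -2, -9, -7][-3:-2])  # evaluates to [-2]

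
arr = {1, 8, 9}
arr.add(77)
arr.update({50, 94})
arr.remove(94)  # {1, 8, 9, 50, 77}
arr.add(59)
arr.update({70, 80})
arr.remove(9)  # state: {1, 8, 50, 59, 70, 77, 80}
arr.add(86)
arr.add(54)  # {1, 8, 50, 54, 59, 70, 77, 80, 86}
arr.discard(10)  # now {1, 8, 50, 54, 59, 70, 77, 80, 86}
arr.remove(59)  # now {1, 8, 50, 54, 70, 77, 80, 86}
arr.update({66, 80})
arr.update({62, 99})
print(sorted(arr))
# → [1, 8, 50, 54, 62, 66, 70, 77, 80, 86, 99]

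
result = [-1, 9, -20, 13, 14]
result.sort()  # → [-20, -1, 9, 13, 14]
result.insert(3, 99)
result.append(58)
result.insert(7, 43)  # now [-20, -1, 9, 99, 13, 14, 58, 43]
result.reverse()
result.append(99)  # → [43, 58, 14, 13, 99, 9, -1, -20, 99]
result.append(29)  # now [43, 58, 14, 13, 99, 9, -1, -20, 99, 29]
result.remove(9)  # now [43, 58, 14, 13, 99, -1, -20, 99, 29]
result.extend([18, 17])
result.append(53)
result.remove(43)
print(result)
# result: [58, 14, 13, 99, -1, -20, 99, 29, 18, 17, 53]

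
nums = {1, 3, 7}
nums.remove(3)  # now {1, 7}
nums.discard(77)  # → {1, 7}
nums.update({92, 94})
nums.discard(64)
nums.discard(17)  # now {1, 7, 92, 94}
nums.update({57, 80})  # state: {1, 7, 57, 80, 92, 94}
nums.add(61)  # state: {1, 7, 57, 61, 80, 92, 94}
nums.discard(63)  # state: {1, 7, 57, 61, 80, 92, 94}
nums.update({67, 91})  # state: {1, 7, 57, 61, 67, 80, 91, 92, 94}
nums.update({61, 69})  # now {1, 7, 57, 61, 67, 69, 80, 91, 92, 94}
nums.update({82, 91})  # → {1, 7, 57, 61, 67, 69, 80, 82, 91, 92, 94}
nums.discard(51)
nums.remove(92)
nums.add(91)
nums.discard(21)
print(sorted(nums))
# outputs [1, 7, 57, 61, 67, 69, 80, 82, 91, 94]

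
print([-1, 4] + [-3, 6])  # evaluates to [-1, 4, -3, 6]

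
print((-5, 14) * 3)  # (-5, 14, -5, 14, -5, 14)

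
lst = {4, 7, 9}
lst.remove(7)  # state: {4, 9}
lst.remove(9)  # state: {4}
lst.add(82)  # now {4, 82}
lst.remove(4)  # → {82}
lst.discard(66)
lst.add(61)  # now {61, 82}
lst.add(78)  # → {61, 78, 82}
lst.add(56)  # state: {56, 61, 78, 82}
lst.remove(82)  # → {56, 61, 78}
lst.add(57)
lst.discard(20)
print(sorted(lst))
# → [56, 57, 61, 78]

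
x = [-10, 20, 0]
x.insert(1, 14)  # [-10, 14, 20, 0]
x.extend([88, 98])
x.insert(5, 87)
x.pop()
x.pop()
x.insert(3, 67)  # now [-10, 14, 20, 67, 0, 88]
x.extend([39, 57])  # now [-10, 14, 20, 67, 0, 88, 39, 57]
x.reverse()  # [57, 39, 88, 0, 67, 20, 14, -10]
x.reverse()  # [-10, 14, 20, 67, 0, 88, 39, 57]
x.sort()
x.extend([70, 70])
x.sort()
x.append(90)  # [-10, 0, 14, 20, 39, 57, 67, 70, 70, 88, 90]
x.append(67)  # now [-10, 0, 14, 20, 39, 57, 67, 70, 70, 88, 90, 67]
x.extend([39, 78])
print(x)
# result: [-10, 0, 14, 20, 39, 57, 67, 70, 70, 88, 90, 67, 39, 78]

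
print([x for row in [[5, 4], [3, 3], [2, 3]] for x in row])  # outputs [5, 4, 3, 3, 2, 3]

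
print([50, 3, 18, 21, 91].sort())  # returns None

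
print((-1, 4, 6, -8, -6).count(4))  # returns 1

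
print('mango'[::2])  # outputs mno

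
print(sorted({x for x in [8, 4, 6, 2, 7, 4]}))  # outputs [2, 4, 6, 7, 8]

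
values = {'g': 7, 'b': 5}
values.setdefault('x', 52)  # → 52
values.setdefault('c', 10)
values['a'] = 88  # {'g': 7, 'b': 5, 'x': 52, 'c': 10, 'a': 88}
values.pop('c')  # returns 10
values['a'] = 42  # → {'g': 7, 'b': 5, 'x': 52, 'a': 42}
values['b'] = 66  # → {'g': 7, 'b': 66, 'x': 52, 'a': 42}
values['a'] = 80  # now {'g': 7, 'b': 66, 'x': 52, 'a': 80}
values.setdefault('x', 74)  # 52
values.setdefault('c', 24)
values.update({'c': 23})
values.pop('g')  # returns 7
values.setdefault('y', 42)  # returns 42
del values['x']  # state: {'b': 66, 'a': 80, 'c': 23, 'y': 42}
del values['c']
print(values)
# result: {'b': 66, 'a': 80, 'y': 42}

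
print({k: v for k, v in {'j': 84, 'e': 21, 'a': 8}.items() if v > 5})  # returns {'j': 84, 'e': 21, 'a': 8}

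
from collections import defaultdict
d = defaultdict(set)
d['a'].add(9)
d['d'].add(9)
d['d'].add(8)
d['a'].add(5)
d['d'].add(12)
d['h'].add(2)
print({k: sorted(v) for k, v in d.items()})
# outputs {'a': [5, 9], 'd': [8, 9, 12], 'h': [2]}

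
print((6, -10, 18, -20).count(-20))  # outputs 1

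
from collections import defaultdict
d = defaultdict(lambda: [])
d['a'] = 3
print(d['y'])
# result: []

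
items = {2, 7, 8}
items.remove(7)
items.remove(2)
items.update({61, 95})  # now {8, 61, 95}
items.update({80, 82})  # {8, 61, 80, 82, 95}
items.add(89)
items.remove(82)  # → {8, 61, 80, 89, 95}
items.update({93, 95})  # {8, 61, 80, 89, 93, 95}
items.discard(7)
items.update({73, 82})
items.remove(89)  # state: {8, 61, 73, 80, 82, 93, 95}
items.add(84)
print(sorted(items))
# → [8, 61, 73, 80, 82, 84, 93, 95]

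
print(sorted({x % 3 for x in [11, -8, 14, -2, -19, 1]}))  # [1, 2]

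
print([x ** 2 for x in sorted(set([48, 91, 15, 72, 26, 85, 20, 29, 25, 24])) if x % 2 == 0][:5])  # [400, 576, 676, 2304, 5184]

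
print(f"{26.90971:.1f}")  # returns 26.9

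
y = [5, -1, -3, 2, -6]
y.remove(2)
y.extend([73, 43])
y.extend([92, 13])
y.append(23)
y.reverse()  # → [23, 13, 92, 43, 73, -6, -3, -1, 5]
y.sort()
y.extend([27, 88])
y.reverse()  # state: [88, 27, 92, 73, 43, 23, 13, 5, -1, -3, -6]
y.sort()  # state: [-6, -3, -1, 5, 13, 23, 27, 43, 73, 88, 92]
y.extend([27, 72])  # [-6, -3, -1, 5, 13, 23, 27, 43, 73, 88, 92, 27, 72]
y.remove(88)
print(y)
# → [-6, -3, -1, 5, 13, 23, 27, 43, 73, 92, 27, 72]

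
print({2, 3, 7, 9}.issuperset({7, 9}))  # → True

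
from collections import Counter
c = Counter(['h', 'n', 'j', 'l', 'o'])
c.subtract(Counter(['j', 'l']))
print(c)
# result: Counter({'h': 1, 'n': 1, 'o': 1, 'j': 0, 'l': 0})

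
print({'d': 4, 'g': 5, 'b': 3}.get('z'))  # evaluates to None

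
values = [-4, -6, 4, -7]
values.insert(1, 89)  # [-4, 89, -6, 4, -7]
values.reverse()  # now [-7, 4, -6, 89, -4]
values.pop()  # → -4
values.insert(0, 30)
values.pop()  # 89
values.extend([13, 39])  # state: [30, -7, 4, -6, 13, 39]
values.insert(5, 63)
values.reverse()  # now [39, 63, 13, -6, 4, -7, 30]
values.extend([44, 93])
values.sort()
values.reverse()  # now [93, 63, 44, 39, 30, 13, 4, -6, -7]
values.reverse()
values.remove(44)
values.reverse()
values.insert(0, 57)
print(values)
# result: [57, 93, 63, 39, 30, 13, 4, -6, -7]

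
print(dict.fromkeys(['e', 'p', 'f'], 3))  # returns {'e': 3, 'p': 3, 'f': 3}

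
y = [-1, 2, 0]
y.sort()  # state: [-1, 0, 2]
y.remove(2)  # [-1, 0]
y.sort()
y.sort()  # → [-1, 0]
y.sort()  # [-1, 0]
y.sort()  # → [-1, 0]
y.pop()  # 0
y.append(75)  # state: [-1, 75]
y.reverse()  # [75, -1]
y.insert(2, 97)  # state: [75, -1, 97]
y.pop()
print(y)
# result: [75, -1]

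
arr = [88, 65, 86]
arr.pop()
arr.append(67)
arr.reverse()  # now [67, 65, 88]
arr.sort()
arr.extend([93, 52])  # [65, 67, 88, 93, 52]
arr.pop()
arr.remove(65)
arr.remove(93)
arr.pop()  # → 88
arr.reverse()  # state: [67]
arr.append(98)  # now [67, 98]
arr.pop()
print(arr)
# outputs [67]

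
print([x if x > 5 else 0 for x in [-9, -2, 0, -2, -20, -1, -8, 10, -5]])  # [0, 0, 0, 0, 0, 0, 0, 10, 0]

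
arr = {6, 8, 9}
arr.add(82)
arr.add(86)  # {6, 8, 9, 82, 86}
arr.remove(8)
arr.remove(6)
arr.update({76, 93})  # {9, 76, 82, 86, 93}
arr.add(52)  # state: {9, 52, 76, 82, 86, 93}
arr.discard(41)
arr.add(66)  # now {9, 52, 66, 76, 82, 86, 93}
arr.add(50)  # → {9, 50, 52, 66, 76, 82, 86, 93}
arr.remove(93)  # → {9, 50, 52, 66, 76, 82, 86}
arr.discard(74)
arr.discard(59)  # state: {9, 50, 52, 66, 76, 82, 86}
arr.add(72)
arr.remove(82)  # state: {9, 50, 52, 66, 72, 76, 86}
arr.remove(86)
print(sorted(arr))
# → [9, 50, 52, 66, 72, 76]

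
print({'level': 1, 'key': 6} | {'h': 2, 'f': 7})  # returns {'level': 1, 'key': 6, 'h': 2, 'f': 7}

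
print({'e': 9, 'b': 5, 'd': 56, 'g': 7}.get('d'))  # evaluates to 56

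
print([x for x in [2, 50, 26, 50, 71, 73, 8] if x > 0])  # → [2, 50, 26, 50, 71, 73, 8]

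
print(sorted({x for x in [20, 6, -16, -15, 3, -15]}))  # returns [-16, -15, 3, 6, 20]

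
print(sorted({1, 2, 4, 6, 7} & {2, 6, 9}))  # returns [2, 6]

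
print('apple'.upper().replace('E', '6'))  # APPL6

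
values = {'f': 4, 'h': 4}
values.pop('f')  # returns 4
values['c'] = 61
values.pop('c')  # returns 61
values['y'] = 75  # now {'h': 4, 'y': 75}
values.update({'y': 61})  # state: {'h': 4, 'y': 61}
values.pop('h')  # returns 4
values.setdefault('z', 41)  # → 41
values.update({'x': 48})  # {'y': 61, 'z': 41, 'x': 48}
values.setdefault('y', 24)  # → 61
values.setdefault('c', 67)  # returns 67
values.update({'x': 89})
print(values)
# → {'y': 61, 'z': 41, 'x': 89, 'c': 67}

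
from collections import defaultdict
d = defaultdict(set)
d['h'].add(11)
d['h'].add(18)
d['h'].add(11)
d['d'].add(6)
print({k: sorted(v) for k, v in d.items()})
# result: {'h': [11, 18], 'd': [6]}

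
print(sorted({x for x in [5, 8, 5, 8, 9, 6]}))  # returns [5, 6, 8, 9]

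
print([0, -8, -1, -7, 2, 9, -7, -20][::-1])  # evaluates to [-20, -7, 9, 2, -7, -1, -8, 0]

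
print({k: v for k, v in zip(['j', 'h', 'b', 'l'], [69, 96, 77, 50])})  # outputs {'j': 69, 'h': 96, 'b': 77, 'l': 50}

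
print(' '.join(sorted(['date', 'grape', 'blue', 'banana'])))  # banana blue date grape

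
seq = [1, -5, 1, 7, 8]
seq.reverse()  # [8, 7, 1, -5, 1]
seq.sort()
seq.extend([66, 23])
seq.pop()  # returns 23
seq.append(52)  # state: [-5, 1, 1, 7, 8, 66, 52]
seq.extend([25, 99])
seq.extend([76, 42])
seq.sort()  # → [-5, 1, 1, 7, 8, 25, 42, 52, 66, 76, 99]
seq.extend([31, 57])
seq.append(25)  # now [-5, 1, 1, 7, 8, 25, 42, 52, 66, 76, 99, 31, 57, 25]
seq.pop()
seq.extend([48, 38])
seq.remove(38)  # [-5, 1, 1, 7, 8, 25, 42, 52, 66, 76, 99, 31, 57, 48]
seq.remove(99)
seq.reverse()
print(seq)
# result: [48, 57, 31, 76, 66, 52, 42, 25, 8, 7, 1, 1, -5]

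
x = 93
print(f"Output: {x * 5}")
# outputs Output: 465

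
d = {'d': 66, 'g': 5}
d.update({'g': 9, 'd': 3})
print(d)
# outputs {'d': 3, 'g': 9}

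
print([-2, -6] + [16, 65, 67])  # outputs [-2, -6, 16, 65, 67]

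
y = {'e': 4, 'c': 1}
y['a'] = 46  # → {'e': 4, 'c': 1, 'a': 46}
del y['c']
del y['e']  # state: {'a': 46}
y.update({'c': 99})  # {'a': 46, 'c': 99}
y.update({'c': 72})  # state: {'a': 46, 'c': 72}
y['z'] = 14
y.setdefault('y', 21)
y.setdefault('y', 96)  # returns 21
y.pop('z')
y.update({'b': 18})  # {'a': 46, 'c': 72, 'y': 21, 'b': 18}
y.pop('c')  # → 72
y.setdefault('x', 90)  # 90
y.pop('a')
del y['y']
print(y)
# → {'b': 18, 'x': 90}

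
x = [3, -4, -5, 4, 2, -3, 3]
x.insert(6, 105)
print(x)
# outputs [3, -4, -5, 4, 2, -3, 105, 3]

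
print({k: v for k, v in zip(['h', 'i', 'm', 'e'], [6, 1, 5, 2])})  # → {'h': 6, 'i': 1, 'm': 5, 'e': 2}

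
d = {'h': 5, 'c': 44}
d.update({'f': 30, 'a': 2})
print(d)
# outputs {'h': 5, 'c': 44, 'f': 30, 'a': 2}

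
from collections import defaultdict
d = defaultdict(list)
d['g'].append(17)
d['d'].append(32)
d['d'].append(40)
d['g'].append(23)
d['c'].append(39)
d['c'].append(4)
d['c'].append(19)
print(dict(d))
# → {'g': [17, 23], 'd': [32, 40], 'c': [39, 4, 19]}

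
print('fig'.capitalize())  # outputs Fig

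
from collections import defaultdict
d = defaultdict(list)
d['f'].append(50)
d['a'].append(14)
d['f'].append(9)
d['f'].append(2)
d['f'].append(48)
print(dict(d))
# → {'f': [50, 9, 2, 48], 'a': [14]}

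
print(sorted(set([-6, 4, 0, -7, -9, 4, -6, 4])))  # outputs [-9, -7, -6, 0, 4]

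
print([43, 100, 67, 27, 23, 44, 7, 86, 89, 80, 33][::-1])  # [33, 80, 89, 86, 7, 44, 23, 27, 67, 100, 43]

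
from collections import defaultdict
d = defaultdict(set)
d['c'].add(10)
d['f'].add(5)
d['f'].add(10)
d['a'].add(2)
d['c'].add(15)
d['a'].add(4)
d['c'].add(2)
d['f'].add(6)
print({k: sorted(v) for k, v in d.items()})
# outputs {'c': [2, 10, 15], 'f': [5, 6, 10], 'a': [2, 4]}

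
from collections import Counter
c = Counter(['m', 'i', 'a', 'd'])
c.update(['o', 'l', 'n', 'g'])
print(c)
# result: Counter({'m': 1, 'i': 1, 'a': 1, 'd': 1, 'o': 1, 'l': 1, 'n': 1, 'g': 1})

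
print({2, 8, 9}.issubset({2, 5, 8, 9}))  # True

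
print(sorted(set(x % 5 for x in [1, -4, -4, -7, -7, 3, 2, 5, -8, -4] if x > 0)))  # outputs [0, 1, 2, 3]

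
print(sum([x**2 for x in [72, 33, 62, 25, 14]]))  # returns 10938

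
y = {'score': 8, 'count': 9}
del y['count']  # {'score': 8}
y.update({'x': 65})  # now {'score': 8, 'x': 65}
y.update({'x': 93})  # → {'score': 8, 'x': 93}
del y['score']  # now {'x': 93}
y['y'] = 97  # {'x': 93, 'y': 97}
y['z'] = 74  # {'x': 93, 'y': 97, 'z': 74}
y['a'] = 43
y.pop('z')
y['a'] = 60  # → {'x': 93, 'y': 97, 'a': 60}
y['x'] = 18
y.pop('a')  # 60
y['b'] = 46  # {'x': 18, 'y': 97, 'b': 46}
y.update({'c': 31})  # {'x': 18, 'y': 97, 'b': 46, 'c': 31}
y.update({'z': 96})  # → {'x': 18, 'y': 97, 'b': 46, 'c': 31, 'z': 96}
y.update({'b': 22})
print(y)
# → {'x': 18, 'y': 97, 'b': 22, 'c': 31, 'z': 96}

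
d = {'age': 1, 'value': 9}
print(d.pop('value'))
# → 9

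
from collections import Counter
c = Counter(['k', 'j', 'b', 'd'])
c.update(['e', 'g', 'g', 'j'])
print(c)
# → Counter({'j': 2, 'g': 2, 'k': 1, 'b': 1, 'd': 1, 'e': 1})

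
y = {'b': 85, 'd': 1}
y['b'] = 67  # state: {'b': 67, 'd': 1}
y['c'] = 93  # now {'b': 67, 'd': 1, 'c': 93}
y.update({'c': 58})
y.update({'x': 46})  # {'b': 67, 'd': 1, 'c': 58, 'x': 46}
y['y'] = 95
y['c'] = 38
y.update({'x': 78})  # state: {'b': 67, 'd': 1, 'c': 38, 'x': 78, 'y': 95}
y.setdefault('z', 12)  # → 12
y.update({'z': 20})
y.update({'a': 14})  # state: {'b': 67, 'd': 1, 'c': 38, 'x': 78, 'y': 95, 'z': 20, 'a': 14}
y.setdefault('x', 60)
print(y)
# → {'b': 67, 'd': 1, 'c': 38, 'x': 78, 'y': 95, 'z': 20, 'a': 14}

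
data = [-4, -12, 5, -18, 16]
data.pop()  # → 16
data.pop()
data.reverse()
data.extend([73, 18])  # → [5, -12, -4, 73, 18]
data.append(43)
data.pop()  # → 43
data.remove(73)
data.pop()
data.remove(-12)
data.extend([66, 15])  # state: [5, -4, 66, 15]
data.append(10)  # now [5, -4, 66, 15, 10]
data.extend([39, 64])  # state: [5, -4, 66, 15, 10, 39, 64]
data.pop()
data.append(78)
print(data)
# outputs [5, -4, 66, 15, 10, 39, 78]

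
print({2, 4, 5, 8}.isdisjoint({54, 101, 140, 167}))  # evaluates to True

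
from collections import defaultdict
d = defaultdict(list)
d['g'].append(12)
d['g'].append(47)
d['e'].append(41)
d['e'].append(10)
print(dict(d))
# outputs {'g': [12, 47], 'e': [41, 10]}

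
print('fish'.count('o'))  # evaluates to 0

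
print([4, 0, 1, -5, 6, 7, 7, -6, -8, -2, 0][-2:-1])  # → [-2]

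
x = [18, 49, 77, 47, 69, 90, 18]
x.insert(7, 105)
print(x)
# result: [18, 49, 77, 47, 69, 90, 18, 105]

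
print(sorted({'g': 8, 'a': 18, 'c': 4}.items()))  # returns [('a', 18), ('c', 4), ('g', 8)]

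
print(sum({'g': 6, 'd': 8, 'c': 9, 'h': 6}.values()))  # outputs 29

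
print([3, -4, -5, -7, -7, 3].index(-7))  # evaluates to 3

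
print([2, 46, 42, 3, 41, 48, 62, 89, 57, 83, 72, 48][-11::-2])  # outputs [46]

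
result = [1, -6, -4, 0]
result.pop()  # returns 0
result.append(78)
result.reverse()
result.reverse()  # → [1, -6, -4, 78]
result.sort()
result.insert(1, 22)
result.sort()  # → [-6, -4, 1, 22, 78]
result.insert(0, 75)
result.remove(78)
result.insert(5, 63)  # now [75, -6, -4, 1, 22, 63]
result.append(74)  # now [75, -6, -4, 1, 22, 63, 74]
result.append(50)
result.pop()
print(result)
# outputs [75, -6, -4, 1, 22, 63, 74]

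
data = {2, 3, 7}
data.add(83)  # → {2, 3, 7, 83}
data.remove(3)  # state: {2, 7, 83}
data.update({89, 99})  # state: {2, 7, 83, 89, 99}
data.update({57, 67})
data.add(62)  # {2, 7, 57, 62, 67, 83, 89, 99}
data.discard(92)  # {2, 7, 57, 62, 67, 83, 89, 99}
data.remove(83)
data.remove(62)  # {2, 7, 57, 67, 89, 99}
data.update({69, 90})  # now {2, 7, 57, 67, 69, 89, 90, 99}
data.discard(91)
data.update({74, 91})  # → {2, 7, 57, 67, 69, 74, 89, 90, 91, 99}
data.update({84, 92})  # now {2, 7, 57, 67, 69, 74, 84, 89, 90, 91, 92, 99}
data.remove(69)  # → {2, 7, 57, 67, 74, 84, 89, 90, 91, 92, 99}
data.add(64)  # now {2, 7, 57, 64, 67, 74, 84, 89, 90, 91, 92, 99}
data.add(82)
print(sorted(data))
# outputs [2, 7, 57, 64, 67, 74, 82, 84, 89, 90, 91, 92, 99]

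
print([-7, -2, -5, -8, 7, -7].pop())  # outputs -7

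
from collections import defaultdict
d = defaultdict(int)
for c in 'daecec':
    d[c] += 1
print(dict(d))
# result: {'d': 1, 'a': 1, 'e': 2, 'c': 2}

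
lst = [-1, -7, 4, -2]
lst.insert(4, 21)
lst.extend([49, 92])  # [-1, -7, 4, -2, 21, 49, 92]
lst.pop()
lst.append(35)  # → [-1, -7, 4, -2, 21, 49, 35]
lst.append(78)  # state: [-1, -7, 4, -2, 21, 49, 35, 78]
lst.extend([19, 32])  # [-1, -7, 4, -2, 21, 49, 35, 78, 19, 32]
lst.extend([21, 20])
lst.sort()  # [-7, -2, -1, 4, 19, 20, 21, 21, 32, 35, 49, 78]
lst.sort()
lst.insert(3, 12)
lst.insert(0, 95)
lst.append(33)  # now [95, -7, -2, -1, 12, 4, 19, 20, 21, 21, 32, 35, 49, 78, 33]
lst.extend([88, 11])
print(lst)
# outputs [95, -7, -2, -1, 12, 4, 19, 20, 21, 21, 32, 35, 49, 78, 33, 88, 11]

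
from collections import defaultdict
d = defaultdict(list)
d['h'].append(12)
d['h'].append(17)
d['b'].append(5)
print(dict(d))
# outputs {'h': [12, 17], 'b': [5]}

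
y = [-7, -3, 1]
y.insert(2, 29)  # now [-7, -3, 29, 1]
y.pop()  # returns 1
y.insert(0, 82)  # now [82, -7, -3, 29]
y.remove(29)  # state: [82, -7, -3]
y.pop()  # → -3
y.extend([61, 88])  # [82, -7, 61, 88]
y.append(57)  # [82, -7, 61, 88, 57]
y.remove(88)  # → [82, -7, 61, 57]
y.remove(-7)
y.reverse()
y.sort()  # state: [57, 61, 82]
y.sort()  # [57, 61, 82]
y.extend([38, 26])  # [57, 61, 82, 38, 26]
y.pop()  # 26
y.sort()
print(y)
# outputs [38, 57, 61, 82]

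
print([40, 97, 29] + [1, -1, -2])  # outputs [40, 97, 29, 1, -1, -2]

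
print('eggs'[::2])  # eg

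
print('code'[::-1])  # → edoc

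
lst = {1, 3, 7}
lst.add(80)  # {1, 3, 7, 80}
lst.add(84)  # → {1, 3, 7, 80, 84}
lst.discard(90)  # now {1, 3, 7, 80, 84}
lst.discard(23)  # {1, 3, 7, 80, 84}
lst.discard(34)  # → {1, 3, 7, 80, 84}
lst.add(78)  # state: {1, 3, 7, 78, 80, 84}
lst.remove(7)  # {1, 3, 78, 80, 84}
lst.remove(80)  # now {1, 3, 78, 84}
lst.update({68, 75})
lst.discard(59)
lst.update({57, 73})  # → {1, 3, 57, 68, 73, 75, 78, 84}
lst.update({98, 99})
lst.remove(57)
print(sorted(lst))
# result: [1, 3, 68, 73, 75, 78, 84, 98, 99]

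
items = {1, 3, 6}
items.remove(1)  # {3, 6}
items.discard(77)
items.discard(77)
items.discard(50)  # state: {3, 6}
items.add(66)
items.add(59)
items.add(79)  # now {3, 6, 59, 66, 79}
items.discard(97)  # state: {3, 6, 59, 66, 79}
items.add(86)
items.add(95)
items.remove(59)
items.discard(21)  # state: {3, 6, 66, 79, 86, 95}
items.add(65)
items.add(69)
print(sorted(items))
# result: [3, 6, 65, 66, 69, 79, 86, 95]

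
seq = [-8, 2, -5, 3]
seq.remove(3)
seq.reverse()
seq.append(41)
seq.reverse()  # [41, -8, 2, -5]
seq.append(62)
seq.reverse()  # [62, -5, 2, -8, 41]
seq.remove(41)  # [62, -5, 2, -8]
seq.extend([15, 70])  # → [62, -5, 2, -8, 15, 70]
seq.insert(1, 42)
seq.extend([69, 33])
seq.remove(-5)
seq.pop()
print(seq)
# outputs [62, 42, 2, -8, 15, 70, 69]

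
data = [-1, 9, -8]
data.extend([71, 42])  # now [-1, 9, -8, 71, 42]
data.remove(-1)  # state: [9, -8, 71, 42]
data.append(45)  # [9, -8, 71, 42, 45]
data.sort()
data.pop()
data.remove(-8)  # [9, 42, 45]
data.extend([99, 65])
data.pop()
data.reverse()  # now [99, 45, 42, 9]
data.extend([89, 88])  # [99, 45, 42, 9, 89, 88]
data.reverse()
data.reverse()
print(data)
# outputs [99, 45, 42, 9, 89, 88]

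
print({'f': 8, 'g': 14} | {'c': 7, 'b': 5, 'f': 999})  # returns {'f': 999, 'g': 14, 'c': 7, 'b': 5}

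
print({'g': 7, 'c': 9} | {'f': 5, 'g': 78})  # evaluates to {'g': 78, 'c': 9, 'f': 5}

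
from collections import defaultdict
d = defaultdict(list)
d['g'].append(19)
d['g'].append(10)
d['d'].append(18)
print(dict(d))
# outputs {'g': [19, 10], 'd': [18]}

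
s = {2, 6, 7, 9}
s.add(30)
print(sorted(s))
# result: [2, 6, 7, 9, 30]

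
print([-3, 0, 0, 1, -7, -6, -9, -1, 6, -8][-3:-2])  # [-1]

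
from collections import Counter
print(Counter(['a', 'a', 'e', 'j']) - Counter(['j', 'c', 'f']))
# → Counter({'a': 2, 'e': 1})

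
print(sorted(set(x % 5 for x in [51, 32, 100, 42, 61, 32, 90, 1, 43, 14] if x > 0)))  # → [0, 1, 2, 3, 4]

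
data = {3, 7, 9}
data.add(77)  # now {3, 7, 9, 77}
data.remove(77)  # {3, 7, 9}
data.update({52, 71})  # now {3, 7, 9, 52, 71}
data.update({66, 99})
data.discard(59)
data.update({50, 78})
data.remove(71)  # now {3, 7, 9, 50, 52, 66, 78, 99}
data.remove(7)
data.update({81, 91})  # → {3, 9, 50, 52, 66, 78, 81, 91, 99}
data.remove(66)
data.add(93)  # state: {3, 9, 50, 52, 78, 81, 91, 93, 99}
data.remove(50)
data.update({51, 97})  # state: {3, 9, 51, 52, 78, 81, 91, 93, 97, 99}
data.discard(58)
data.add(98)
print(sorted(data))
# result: [3, 9, 51, 52, 78, 81, 91, 93, 97, 98, 99]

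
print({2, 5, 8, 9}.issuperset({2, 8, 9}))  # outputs True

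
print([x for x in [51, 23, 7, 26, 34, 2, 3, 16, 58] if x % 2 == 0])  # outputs [26, 34, 2, 16, 58]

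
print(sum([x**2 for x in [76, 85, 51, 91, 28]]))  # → 24667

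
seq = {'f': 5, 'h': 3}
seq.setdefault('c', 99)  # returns 99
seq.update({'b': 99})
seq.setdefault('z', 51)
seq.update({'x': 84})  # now {'f': 5, 'h': 3, 'c': 99, 'b': 99, 'z': 51, 'x': 84}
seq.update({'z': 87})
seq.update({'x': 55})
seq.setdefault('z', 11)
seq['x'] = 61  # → {'f': 5, 'h': 3, 'c': 99, 'b': 99, 'z': 87, 'x': 61}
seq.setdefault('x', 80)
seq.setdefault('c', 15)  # 99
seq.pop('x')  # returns 61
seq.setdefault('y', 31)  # 31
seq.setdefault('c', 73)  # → 99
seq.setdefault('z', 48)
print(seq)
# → {'f': 5, 'h': 3, 'c': 99, 'b': 99, 'z': 87, 'y': 31}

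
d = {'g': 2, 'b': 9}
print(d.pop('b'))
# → 9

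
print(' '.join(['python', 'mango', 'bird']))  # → python mango bird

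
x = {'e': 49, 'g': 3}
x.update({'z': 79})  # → {'e': 49, 'g': 3, 'z': 79}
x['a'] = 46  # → {'e': 49, 'g': 3, 'z': 79, 'a': 46}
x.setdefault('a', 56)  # 46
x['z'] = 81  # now {'e': 49, 'g': 3, 'z': 81, 'a': 46}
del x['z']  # {'e': 49, 'g': 3, 'a': 46}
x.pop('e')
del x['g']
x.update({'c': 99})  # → {'a': 46, 'c': 99}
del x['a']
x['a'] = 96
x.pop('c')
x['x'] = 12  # {'a': 96, 'x': 12}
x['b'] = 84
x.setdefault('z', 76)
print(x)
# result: {'a': 96, 'x': 12, 'b': 84, 'z': 76}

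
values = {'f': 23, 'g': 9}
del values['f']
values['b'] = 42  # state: {'g': 9, 'b': 42}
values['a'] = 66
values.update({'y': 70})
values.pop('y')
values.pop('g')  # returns 9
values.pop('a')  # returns 66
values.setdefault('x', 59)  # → 59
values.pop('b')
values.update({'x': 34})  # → {'x': 34}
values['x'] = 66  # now {'x': 66}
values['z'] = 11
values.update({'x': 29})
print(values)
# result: {'x': 29, 'z': 11}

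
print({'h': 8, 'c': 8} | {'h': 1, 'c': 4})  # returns {'h': 1, 'c': 4}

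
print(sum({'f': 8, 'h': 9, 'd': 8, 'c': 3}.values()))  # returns 28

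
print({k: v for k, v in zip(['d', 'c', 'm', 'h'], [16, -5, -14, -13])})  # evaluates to {'d': 16, 'c': -5, 'm': -14, 'h': -13}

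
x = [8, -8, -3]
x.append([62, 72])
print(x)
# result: [8, -8, -3, [62, 72]]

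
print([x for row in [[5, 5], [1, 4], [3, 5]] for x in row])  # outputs [5, 5, 1, 4, 3, 5]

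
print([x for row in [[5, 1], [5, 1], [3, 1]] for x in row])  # [5, 1, 5, 1, 3, 1]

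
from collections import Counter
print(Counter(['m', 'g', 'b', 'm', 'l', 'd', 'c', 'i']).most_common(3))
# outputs [('m', 2), ('g', 1), ('b', 1)]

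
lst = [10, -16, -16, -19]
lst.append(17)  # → [10, -16, -16, -19, 17]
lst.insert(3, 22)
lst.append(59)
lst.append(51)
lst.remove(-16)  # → [10, -16, 22, -19, 17, 59, 51]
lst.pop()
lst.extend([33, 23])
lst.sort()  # [-19, -16, 10, 17, 22, 23, 33, 59]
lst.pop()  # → 59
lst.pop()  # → 33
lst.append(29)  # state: [-19, -16, 10, 17, 22, 23, 29]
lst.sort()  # [-19, -16, 10, 17, 22, 23, 29]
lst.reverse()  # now [29, 23, 22, 17, 10, -16, -19]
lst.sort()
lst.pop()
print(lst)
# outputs [-19, -16, 10, 17, 22, 23]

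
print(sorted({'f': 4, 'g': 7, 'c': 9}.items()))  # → [('c', 9), ('f', 4), ('g', 7)]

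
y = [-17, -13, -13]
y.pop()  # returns -13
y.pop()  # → -13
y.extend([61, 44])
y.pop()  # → 44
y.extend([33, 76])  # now [-17, 61, 33, 76]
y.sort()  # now [-17, 33, 61, 76]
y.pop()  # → 76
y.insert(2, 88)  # [-17, 33, 88, 61]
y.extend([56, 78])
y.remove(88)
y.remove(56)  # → [-17, 33, 61, 78]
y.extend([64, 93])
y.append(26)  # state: [-17, 33, 61, 78, 64, 93, 26]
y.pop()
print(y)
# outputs [-17, 33, 61, 78, 64, 93]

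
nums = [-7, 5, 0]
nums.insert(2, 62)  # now [-7, 5, 62, 0]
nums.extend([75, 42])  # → [-7, 5, 62, 0, 75, 42]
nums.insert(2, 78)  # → [-7, 5, 78, 62, 0, 75, 42]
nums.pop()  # 42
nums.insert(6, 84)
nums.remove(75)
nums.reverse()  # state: [84, 0, 62, 78, 5, -7]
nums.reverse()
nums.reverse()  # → [84, 0, 62, 78, 5, -7]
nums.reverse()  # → [-7, 5, 78, 62, 0, 84]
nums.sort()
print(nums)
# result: [-7, 0, 5, 62, 78, 84]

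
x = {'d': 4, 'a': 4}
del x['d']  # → {'a': 4}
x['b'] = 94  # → {'a': 4, 'b': 94}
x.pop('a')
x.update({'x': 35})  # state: {'b': 94, 'x': 35}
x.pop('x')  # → 35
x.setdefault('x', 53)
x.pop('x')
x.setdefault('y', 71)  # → 71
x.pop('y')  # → 71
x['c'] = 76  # {'b': 94, 'c': 76}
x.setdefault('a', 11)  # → 11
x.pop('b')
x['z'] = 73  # {'c': 76, 'a': 11, 'z': 73}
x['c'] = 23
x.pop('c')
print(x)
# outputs {'a': 11, 'z': 73}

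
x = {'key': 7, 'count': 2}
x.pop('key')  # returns 7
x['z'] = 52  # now {'count': 2, 'z': 52}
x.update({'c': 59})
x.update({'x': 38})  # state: {'count': 2, 'z': 52, 'c': 59, 'x': 38}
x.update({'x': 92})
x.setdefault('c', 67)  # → 59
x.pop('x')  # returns 92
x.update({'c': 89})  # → {'count': 2, 'z': 52, 'c': 89}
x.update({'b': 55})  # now {'count': 2, 'z': 52, 'c': 89, 'b': 55}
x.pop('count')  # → 2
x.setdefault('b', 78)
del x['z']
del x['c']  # {'b': 55}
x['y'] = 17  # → {'b': 55, 'y': 17}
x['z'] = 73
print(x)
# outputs {'b': 55, 'y': 17, 'z': 73}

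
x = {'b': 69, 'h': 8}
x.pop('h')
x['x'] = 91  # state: {'b': 69, 'x': 91}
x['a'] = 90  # {'b': 69, 'x': 91, 'a': 90}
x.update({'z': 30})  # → {'b': 69, 'x': 91, 'a': 90, 'z': 30}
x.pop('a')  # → 90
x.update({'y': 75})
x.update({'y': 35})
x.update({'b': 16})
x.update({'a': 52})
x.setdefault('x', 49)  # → 91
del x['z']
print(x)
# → {'b': 16, 'x': 91, 'y': 35, 'a': 52}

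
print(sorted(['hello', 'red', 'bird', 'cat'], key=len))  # ['red', 'cat', 'bird', 'hello']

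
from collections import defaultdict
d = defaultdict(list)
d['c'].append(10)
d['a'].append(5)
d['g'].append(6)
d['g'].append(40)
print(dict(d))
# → {'c': [10], 'a': [5], 'g': [6, 40]}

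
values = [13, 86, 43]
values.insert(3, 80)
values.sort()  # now [13, 43, 80, 86]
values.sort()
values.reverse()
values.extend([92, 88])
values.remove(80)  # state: [86, 43, 13, 92, 88]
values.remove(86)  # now [43, 13, 92, 88]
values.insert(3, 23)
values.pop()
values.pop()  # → 23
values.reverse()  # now [92, 13, 43]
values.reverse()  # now [43, 13, 92]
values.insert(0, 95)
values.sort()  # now [13, 43, 92, 95]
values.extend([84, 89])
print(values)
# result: [13, 43, 92, 95, 84, 89]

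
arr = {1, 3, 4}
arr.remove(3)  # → {1, 4}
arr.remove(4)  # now {1}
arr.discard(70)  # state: {1}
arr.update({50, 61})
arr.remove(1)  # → {50, 61}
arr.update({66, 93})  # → {50, 61, 66, 93}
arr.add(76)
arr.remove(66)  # {50, 61, 76, 93}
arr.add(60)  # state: {50, 60, 61, 76, 93}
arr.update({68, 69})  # {50, 60, 61, 68, 69, 76, 93}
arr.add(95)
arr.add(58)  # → {50, 58, 60, 61, 68, 69, 76, 93, 95}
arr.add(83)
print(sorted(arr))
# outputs [50, 58, 60, 61, 68, 69, 76, 83, 93, 95]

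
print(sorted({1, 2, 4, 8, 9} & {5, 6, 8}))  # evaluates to [8]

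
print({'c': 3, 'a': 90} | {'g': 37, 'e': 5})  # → {'c': 3, 'a': 90, 'g': 37, 'e': 5}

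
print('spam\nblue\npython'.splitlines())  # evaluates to ['spam', 'blue', 'python']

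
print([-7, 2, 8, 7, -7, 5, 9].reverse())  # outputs None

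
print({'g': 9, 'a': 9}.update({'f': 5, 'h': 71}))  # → None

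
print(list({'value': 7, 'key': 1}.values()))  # [7, 1]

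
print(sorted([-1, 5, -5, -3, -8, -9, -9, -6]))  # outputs [-9, -9, -8, -6, -5, -3, -1, 5]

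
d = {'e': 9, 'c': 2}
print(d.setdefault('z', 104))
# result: 104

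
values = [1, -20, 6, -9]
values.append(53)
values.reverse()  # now [53, -9, 6, -20, 1]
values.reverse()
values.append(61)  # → [1, -20, 6, -9, 53, 61]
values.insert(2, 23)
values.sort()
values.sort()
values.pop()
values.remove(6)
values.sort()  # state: [-20, -9, 1, 23, 53]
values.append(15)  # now [-20, -9, 1, 23, 53, 15]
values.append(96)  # [-20, -9, 1, 23, 53, 15, 96]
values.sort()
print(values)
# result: [-20, -9, 1, 15, 23, 53, 96]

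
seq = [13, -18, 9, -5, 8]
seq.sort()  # [-18, -5, 8, 9, 13]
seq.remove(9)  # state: [-18, -5, 8, 13]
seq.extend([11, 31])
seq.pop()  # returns 31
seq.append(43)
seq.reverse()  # [43, 11, 13, 8, -5, -18]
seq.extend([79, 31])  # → [43, 11, 13, 8, -5, -18, 79, 31]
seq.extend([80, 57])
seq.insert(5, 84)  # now [43, 11, 13, 8, -5, 84, -18, 79, 31, 80, 57]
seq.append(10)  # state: [43, 11, 13, 8, -5, 84, -18, 79, 31, 80, 57, 10]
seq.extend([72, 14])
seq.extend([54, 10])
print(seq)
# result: [43, 11, 13, 8, -5, 84, -18, 79, 31, 80, 57, 10, 72, 14, 54, 10]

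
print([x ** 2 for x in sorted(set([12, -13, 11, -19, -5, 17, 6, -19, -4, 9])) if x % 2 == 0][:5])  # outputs [16, 36, 144]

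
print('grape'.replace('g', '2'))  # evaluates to 2rape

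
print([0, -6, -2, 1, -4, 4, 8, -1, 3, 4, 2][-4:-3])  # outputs [-1]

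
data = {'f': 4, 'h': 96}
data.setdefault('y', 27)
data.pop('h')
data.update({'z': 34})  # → {'f': 4, 'y': 27, 'z': 34}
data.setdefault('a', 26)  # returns 26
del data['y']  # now {'f': 4, 'z': 34, 'a': 26}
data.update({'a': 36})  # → {'f': 4, 'z': 34, 'a': 36}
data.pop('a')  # 36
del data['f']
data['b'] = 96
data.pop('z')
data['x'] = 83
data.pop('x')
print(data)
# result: {'b': 96}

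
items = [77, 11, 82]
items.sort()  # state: [11, 77, 82]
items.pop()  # 82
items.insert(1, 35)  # [11, 35, 77]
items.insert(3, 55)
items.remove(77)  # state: [11, 35, 55]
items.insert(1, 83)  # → [11, 83, 35, 55]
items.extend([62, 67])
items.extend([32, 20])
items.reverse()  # [20, 32, 67, 62, 55, 35, 83, 11]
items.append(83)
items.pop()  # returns 83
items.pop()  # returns 11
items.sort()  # [20, 32, 35, 55, 62, 67, 83]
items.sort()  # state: [20, 32, 35, 55, 62, 67, 83]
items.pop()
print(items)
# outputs [20, 32, 35, 55, 62, 67]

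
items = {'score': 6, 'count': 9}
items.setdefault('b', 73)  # 73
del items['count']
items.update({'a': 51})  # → {'score': 6, 'b': 73, 'a': 51}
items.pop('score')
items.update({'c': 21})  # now {'b': 73, 'a': 51, 'c': 21}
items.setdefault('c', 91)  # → 21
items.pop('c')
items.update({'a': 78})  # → {'b': 73, 'a': 78}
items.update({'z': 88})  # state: {'b': 73, 'a': 78, 'z': 88}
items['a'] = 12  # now {'b': 73, 'a': 12, 'z': 88}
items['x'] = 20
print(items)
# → {'b': 73, 'a': 12, 'z': 88, 'x': 20}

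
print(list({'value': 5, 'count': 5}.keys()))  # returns ['value', 'count']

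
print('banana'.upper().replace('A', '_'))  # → B_N_N_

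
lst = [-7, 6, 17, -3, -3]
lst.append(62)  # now [-7, 6, 17, -3, -3, 62]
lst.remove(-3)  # [-7, 6, 17, -3, 62]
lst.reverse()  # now [62, -3, 17, 6, -7]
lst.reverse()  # [-7, 6, 17, -3, 62]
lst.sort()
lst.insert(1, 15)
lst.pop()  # 62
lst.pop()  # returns 17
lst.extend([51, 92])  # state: [-7, 15, -3, 6, 51, 92]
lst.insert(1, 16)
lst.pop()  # 92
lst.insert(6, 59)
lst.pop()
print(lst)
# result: [-7, 16, 15, -3, 6, 51]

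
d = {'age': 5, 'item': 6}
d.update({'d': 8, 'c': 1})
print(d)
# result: {'age': 5, 'item': 6, 'd': 8, 'c': 1}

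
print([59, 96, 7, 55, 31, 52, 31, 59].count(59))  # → 2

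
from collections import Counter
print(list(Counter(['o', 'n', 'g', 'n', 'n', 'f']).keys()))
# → ['o', 'n', 'g', 'f']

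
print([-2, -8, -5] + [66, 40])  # [-2, -8, -5, 66, 40]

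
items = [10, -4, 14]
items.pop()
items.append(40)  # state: [10, -4, 40]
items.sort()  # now [-4, 10, 40]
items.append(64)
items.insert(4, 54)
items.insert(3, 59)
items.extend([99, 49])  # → [-4, 10, 40, 59, 64, 54, 99, 49]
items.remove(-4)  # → [10, 40, 59, 64, 54, 99, 49]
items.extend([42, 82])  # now [10, 40, 59, 64, 54, 99, 49, 42, 82]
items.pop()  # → 82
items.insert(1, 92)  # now [10, 92, 40, 59, 64, 54, 99, 49, 42]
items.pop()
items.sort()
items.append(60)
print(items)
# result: [10, 40, 49, 54, 59, 64, 92, 99, 60]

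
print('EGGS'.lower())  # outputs eggs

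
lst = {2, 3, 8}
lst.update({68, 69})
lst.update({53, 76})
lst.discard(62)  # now {2, 3, 8, 53, 68, 69, 76}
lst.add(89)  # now {2, 3, 8, 53, 68, 69, 76, 89}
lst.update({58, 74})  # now {2, 3, 8, 53, 58, 68, 69, 74, 76, 89}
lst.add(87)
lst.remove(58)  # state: {2, 3, 8, 53, 68, 69, 74, 76, 87, 89}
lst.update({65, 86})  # {2, 3, 8, 53, 65, 68, 69, 74, 76, 86, 87, 89}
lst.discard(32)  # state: {2, 3, 8, 53, 65, 68, 69, 74, 76, 86, 87, 89}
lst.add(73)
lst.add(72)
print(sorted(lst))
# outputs [2, 3, 8, 53, 65, 68, 69, 72, 73, 74, 76, 86, 87, 89]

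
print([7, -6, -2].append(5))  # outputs None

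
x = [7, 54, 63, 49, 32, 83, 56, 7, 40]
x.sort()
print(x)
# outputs [7, 7, 32, 40, 49, 54, 56, 63, 83]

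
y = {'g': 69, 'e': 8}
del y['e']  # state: {'g': 69}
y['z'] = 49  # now {'g': 69, 'z': 49}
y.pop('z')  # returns 49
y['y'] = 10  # {'g': 69, 'y': 10}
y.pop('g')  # 69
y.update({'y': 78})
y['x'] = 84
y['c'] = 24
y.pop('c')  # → 24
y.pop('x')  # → 84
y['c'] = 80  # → {'y': 78, 'c': 80}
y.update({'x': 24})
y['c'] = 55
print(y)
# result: {'y': 78, 'c': 55, 'x': 24}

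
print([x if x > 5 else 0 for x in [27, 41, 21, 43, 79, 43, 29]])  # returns [27, 41, 21, 43, 79, 43, 29]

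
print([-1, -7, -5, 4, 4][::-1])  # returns [4, 4, -5, -7, -1]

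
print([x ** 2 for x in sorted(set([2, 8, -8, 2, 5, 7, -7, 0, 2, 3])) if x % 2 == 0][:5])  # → [64, 0, 4, 64]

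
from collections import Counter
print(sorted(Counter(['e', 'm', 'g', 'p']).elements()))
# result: ['e', 'g', 'm', 'p']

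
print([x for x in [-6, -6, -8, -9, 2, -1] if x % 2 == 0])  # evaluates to [-6, -6, -8, 2]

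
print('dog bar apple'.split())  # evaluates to ['dog', 'bar', 'apple']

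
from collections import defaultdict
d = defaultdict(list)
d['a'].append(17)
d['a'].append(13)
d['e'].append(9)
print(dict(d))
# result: {'a': [17, 13], 'e': [9]}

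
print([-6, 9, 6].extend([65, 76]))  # None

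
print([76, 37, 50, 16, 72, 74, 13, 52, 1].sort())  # None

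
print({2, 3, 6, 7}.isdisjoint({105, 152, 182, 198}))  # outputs True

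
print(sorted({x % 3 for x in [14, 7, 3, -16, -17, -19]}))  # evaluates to [0, 1, 2]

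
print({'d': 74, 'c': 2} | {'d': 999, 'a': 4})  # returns {'d': 999, 'c': 2, 'a': 4}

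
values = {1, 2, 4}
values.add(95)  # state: {1, 2, 4, 95}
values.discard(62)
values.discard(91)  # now {1, 2, 4, 95}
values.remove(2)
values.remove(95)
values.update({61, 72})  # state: {1, 4, 61, 72}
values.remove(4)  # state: {1, 61, 72}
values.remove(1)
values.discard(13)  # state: {61, 72}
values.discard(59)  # {61, 72}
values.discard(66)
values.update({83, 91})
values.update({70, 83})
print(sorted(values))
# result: [61, 70, 72, 83, 91]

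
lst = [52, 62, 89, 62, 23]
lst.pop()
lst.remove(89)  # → [52, 62, 62]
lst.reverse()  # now [62, 62, 52]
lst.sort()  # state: [52, 62, 62]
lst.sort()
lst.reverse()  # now [62, 62, 52]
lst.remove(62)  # [62, 52]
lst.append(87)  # [62, 52, 87]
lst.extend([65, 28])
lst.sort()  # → [28, 52, 62, 65, 87]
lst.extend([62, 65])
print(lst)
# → [28, 52, 62, 65, 87, 62, 65]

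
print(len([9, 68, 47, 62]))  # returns 4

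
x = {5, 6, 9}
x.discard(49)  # {5, 6, 9}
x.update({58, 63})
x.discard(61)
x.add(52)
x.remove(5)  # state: {6, 9, 52, 58, 63}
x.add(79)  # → {6, 9, 52, 58, 63, 79}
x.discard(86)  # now {6, 9, 52, 58, 63, 79}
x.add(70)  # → {6, 9, 52, 58, 63, 70, 79}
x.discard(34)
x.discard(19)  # {6, 9, 52, 58, 63, 70, 79}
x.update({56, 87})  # {6, 9, 52, 56, 58, 63, 70, 79, 87}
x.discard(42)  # {6, 9, 52, 56, 58, 63, 70, 79, 87}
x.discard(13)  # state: {6, 9, 52, 56, 58, 63, 70, 79, 87}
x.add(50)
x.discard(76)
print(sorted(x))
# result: [6, 9, 50, 52, 56, 58, 63, 70, 79, 87]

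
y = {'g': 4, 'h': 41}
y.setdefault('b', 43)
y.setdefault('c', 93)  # 93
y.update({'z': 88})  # {'g': 4, 'h': 41, 'b': 43, 'c': 93, 'z': 88}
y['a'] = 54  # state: {'g': 4, 'h': 41, 'b': 43, 'c': 93, 'z': 88, 'a': 54}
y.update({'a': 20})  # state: {'g': 4, 'h': 41, 'b': 43, 'c': 93, 'z': 88, 'a': 20}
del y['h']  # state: {'g': 4, 'b': 43, 'c': 93, 'z': 88, 'a': 20}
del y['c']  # {'g': 4, 'b': 43, 'z': 88, 'a': 20}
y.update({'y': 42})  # {'g': 4, 'b': 43, 'z': 88, 'a': 20, 'y': 42}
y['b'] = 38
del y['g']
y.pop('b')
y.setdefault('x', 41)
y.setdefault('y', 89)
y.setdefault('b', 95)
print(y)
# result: {'z': 88, 'a': 20, 'y': 42, 'x': 41, 'b': 95}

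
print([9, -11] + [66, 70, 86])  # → [9, -11, 66, 70, 86]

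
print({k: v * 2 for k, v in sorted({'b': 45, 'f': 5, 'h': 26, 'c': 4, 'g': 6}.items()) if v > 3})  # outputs {'b': 90, 'c': 8, 'f': 10, 'g': 12, 'h': 52}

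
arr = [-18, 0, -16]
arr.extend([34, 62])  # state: [-18, 0, -16, 34, 62]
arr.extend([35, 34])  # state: [-18, 0, -16, 34, 62, 35, 34]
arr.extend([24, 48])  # [-18, 0, -16, 34, 62, 35, 34, 24, 48]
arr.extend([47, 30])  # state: [-18, 0, -16, 34, 62, 35, 34, 24, 48, 47, 30]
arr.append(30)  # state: [-18, 0, -16, 34, 62, 35, 34, 24, 48, 47, 30, 30]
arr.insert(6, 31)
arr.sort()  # [-18, -16, 0, 24, 30, 30, 31, 34, 34, 35, 47, 48, 62]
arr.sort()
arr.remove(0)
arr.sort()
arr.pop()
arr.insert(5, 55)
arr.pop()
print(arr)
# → [-18, -16, 24, 30, 30, 55, 31, 34, 34, 35, 47]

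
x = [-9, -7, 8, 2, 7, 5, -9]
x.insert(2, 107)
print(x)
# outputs [-9, -7, 107, 8, 2, 7, 5, -9]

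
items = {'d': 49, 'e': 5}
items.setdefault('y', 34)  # 34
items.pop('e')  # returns 5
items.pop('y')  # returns 34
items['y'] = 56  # {'d': 49, 'y': 56}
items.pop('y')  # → 56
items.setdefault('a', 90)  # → 90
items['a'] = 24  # {'d': 49, 'a': 24}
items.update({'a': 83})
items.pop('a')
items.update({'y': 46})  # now {'d': 49, 'y': 46}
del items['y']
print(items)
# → {'d': 49}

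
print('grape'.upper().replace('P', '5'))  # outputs GRA5E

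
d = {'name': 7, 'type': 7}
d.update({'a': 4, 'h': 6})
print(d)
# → {'name': 7, 'type': 7, 'a': 4, 'h': 6}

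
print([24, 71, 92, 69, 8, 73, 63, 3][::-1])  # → [3, 63, 73, 8, 69, 92, 71, 24]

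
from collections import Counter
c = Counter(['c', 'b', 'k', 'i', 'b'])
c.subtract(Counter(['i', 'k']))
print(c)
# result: Counter({'b': 2, 'c': 1, 'k': 0, 'i': 0})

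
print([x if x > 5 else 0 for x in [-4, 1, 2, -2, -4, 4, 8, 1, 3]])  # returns [0, 0, 0, 0, 0, 0, 8, 0, 0]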